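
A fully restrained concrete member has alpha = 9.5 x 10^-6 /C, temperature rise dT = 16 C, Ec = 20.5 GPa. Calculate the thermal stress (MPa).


sigma = alpha * dT * Ec
= 9.5e-6 * 16 * 20.5 * 1000
= 3.116 MPa

3.116


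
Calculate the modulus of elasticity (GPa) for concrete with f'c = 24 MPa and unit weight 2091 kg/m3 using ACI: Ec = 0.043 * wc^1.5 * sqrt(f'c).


Ec = 0.043 * 2091^1.5 * sqrt(24) / 1000
= 20.14 GPa

20.14


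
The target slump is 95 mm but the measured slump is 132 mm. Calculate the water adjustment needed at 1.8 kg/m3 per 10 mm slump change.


Difference = 95 - 132 = -37 mm
Water adjustment = -37 * 1.8 / 10 = -6.7 kg/m3

-6.7


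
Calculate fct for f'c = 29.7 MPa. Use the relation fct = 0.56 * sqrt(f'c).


fct = 0.56 * sqrt(29.7)
= 0.56 * 5.45
= 3.052 MPa

3.052


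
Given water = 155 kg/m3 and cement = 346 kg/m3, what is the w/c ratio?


w/c = water / cement
w/c = 155 / 346 = 0.448

0.448


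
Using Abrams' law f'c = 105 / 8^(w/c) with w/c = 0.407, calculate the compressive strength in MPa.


f'c = 105 / 8^0.407
= 105 / 2.331
= 45.04 MPa

45.04


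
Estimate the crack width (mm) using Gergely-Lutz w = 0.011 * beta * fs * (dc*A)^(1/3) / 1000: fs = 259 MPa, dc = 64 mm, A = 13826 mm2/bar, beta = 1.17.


w = 0.011 * beta * fs * (dc * A)^(1/3) / 1000
= 0.011 * 1.17 * 259 * (64 * 13826)^(1/3) / 1000
= 0.32 mm

0.32


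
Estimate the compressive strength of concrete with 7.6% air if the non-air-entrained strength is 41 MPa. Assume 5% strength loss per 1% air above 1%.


Strength loss = (7.6 - 1) * 5 = 33.0%
f'c = 41 * (1 - 33.0/100)
= 27.47 MPa

27.47


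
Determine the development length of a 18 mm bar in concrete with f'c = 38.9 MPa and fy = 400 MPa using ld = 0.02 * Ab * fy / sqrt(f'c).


Ab = pi * 18^2 / 4 = 254.469 mm2
ld = 0.02 * 254.469 * 400 / sqrt(38.9)
= 326.4 mm

326.4


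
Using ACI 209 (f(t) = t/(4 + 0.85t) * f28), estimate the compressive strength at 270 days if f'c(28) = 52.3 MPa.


f(270) = 270 / (4 + 0.85 * 270) * 52.3
= 270 / 233.5 * 52.3
= 60.48 MPa

60.48


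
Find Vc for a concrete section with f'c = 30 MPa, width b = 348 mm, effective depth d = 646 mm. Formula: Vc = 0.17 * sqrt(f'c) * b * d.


Vc = 0.17 * sqrt(30) * 348 * 646 / 1000
= 209.33 kN

209.33


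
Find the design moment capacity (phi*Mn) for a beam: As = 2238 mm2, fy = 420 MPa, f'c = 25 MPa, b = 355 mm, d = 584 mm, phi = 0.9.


a = As * fy / (0.85 * f'c * b)
= 2238 * 420 / (0.85 * 25 * 355)
= 124.6012 mm
Mn = As * fy * (d - a/2) / 10^6
= 490.3766 kN-m
phi*Mn = 0.9 * 490.3766 = 441.34 kN-m

441.34


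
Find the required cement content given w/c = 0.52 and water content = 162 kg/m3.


Cement = water / (w/c)
= 162 / 0.52
= 311.5 kg/m3

311.5


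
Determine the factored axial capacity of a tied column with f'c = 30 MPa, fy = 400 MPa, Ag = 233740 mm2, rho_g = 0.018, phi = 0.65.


Ast = rho * Ag = 0.018 * 233740 = 4207.32 mm2
phi*Pn = 0.65 * 0.80 * (0.85 * 30 * (233740 - 4207.32) + 400 * 4207.32) / 1000
= 3918.73 kN

3918.73


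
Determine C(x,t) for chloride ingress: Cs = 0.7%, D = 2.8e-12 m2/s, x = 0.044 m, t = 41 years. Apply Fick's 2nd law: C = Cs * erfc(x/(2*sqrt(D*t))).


t_seconds = 41 * 365.25 * 24 * 3600 = 1293861600.0 s
arg = 0.044 / (2 * sqrt(2.8e-12 * 1293861600.0))
= 0.3655
erfc(0.3655) = 0.6052
C = 0.7 * 0.6052 = 0.4237%

0.4237


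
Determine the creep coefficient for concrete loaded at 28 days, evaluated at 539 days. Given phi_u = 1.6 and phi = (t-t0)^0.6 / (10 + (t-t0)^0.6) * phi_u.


dt = 539 - 28 = 511
phi = 511^0.6 / (10 + 511^0.6) * 1.6
= 1.293

1.293


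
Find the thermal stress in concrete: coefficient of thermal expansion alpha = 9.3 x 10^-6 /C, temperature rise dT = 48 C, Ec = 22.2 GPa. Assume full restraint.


sigma = alpha * dT * Ec
= 9.3e-6 * 48 * 22.2 * 1000
= 9.91 MPa

9.91


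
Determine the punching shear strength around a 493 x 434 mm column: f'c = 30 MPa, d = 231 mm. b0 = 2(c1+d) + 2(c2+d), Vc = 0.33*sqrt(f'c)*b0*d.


b0 = 2*(493 + 231) + 2*(434 + 231) = 2778 mm
Vc = 0.33 * sqrt(30) * 2778 * 231 / 1000
= 1159.9 kN

1159.9


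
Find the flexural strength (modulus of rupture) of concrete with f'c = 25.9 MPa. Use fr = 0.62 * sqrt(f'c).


fr = 0.62 * sqrt(25.9)
= 3.155 MPa

3.155


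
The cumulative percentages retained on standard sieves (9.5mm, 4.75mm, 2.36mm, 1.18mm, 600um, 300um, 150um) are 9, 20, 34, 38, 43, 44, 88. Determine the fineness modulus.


FM = sum(cumulative % retained) / 100
= 276 / 100
= 2.76

2.76


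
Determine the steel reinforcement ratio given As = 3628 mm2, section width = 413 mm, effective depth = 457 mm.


rho = As / (b * d)
= 3628 / (413 * 457)
= 0.0192

0.0192


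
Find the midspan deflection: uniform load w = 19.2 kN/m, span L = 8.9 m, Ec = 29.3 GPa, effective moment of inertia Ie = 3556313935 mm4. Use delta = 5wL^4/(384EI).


Convert: L = 8.9 m = 8900 mm, Ec = 29.3 GPa = 29300 MPa
delta = 5 * 19.2 * 8900^4 / (384 * 29300 * 3556313935)
= 15.05 mm

15.05


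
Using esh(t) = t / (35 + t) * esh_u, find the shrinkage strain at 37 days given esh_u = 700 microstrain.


esh(37) = 37 / (35 + 37) * 700
= 37 / 72 * 700
= 359.7 microstrain

359.7


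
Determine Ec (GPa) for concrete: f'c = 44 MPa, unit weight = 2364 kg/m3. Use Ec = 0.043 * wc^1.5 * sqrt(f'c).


Ec = 0.043 * 2364^1.5 * sqrt(44) / 1000
= 32.78 GPa

32.78


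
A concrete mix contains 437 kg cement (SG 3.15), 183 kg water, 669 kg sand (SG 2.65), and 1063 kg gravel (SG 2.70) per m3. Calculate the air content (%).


Vol cement = 437 / (3.15 * 1000) = 0.13873 m3
Vol water = 183 / 1000 = 0.183 m3
Vol sand = 669 / (2.65 * 1000) = 0.252453 m3
Vol gravel = 1063 / (2.70 * 1000) = 0.393704 m3
Total solid + water volume = 0.967887 m3
Air = (1 - 0.967887) * 100 = 3.21%

3.21


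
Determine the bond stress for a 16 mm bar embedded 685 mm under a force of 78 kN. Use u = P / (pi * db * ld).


u = P / (pi * db * ld)
= 78 * 1000 / (pi * 16 * 685)
= 2.265 MPa

2.265


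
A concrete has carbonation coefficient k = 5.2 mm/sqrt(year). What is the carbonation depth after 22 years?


depth = k * sqrt(t)
= 5.2 * sqrt(22)
= 24.39 mm

24.39


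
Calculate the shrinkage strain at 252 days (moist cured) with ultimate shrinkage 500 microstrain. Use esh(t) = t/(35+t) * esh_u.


esh(252) = 252 / (35 + 252) * 500
= 252 / 287 * 500
= 439.0 microstrain

439.0


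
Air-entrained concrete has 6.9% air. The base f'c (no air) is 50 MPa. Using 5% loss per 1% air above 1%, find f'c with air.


Strength loss = (6.9 - 1) * 5 = 29.5%
f'c = 50 * (1 - 29.5/100)
= 35.25 MPa

35.25


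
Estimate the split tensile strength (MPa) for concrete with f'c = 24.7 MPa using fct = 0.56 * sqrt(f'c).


fct = 0.56 * sqrt(24.7)
= 0.56 * 4.97
= 2.783 MPa

2.783


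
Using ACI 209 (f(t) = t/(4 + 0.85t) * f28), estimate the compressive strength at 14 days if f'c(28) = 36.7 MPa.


f(14) = 14 / (4 + 0.85 * 14) * 36.7
= 14 / 15.9 * 36.7
= 32.31 MPa

32.31


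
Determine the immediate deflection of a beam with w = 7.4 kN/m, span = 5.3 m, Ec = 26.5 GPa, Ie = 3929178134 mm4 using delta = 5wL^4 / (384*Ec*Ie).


Convert: L = 5.3 m = 5300 mm, Ec = 26.5 GPa = 26500 MPa
delta = 5 * 7.4 * 5300^4 / (384 * 26500 * 3929178134)
= 0.73 mm

0.73


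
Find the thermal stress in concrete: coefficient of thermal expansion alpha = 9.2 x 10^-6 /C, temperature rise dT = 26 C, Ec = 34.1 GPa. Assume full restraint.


sigma = alpha * dT * Ec
= 9.2e-6 * 26 * 34.1 * 1000
= 8.157 MPa

8.157


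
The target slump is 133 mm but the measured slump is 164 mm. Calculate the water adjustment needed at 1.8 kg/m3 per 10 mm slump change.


Difference = 133 - 164 = -31 mm
Water adjustment = -31 * 1.8 / 10 = -5.6 kg/m3

-5.6


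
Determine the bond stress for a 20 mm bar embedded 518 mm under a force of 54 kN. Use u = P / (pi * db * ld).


u = P / (pi * db * ld)
= 54 * 1000 / (pi * 20 * 518)
= 1.659 MPa

1.659


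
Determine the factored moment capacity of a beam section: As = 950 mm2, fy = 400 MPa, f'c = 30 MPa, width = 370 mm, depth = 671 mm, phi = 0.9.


a = As * fy / (0.85 * f'c * b)
= 950 * 400 / (0.85 * 30 * 370)
= 40.2756 mm
Mn = As * fy * (d - a/2) / 10^6
= 247.3276 kN-m
phi*Mn = 0.9 * 247.3276 = 222.59 kN-m

222.59


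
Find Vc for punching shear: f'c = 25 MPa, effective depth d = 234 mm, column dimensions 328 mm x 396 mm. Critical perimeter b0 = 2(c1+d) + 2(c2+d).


b0 = 2*(328 + 234) + 2*(396 + 234) = 2384 mm
Vc = 0.33 * sqrt(25) * 2384 * 234 / 1000
= 920.46 kN

920.46


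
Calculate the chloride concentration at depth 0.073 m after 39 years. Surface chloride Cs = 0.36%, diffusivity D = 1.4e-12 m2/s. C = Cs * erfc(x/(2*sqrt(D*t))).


t_seconds = 39 * 365.25 * 24 * 3600 = 1230746400.0 s
arg = 0.073 / (2 * sqrt(1.4e-12 * 1230746400.0))
= 0.8793
erfc(0.8793) = 0.2137
C = 0.36 * 0.2137 = 0.0769%

0.0769


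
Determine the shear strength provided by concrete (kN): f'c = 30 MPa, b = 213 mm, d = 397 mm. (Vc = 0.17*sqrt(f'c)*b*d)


Vc = 0.17 * sqrt(30) * 213 * 397 / 1000
= 78.74 kN

78.74


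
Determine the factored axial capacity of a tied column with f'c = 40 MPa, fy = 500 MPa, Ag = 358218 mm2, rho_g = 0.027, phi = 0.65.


Ast = rho * Ag = 0.027 * 358218 = 9671.886 mm2
phi*Pn = 0.65 * 0.80 * (0.85 * 40 * (358218 - 9671.886) + 500 * 9671.886) / 1000
= 8676.99 kN

8676.99


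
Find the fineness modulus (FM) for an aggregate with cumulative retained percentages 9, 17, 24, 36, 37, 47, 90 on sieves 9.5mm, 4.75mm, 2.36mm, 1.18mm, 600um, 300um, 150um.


FM = sum(cumulative % retained) / 100
= 260 / 100
= 2.6

2.6


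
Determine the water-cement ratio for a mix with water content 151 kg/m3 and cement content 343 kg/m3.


w/c = water / cement
w/c = 151 / 343 = 0.44

0.44


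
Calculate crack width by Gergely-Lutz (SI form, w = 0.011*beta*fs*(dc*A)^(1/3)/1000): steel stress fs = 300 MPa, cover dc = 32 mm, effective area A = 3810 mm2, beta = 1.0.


w = 0.011 * beta * fs * (dc * A)^(1/3) / 1000
= 0.011 * 1.0 * 300 * (32 * 3810)^(1/3) / 1000
= 0.164 mm

0.164


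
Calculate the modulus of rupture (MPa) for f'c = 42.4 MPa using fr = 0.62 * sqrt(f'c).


fr = 0.62 * sqrt(42.4)
= 4.037 MPa

4.037


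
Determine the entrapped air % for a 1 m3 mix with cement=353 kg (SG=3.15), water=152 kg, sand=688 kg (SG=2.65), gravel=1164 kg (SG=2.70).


Vol cement = 353 / (3.15 * 1000) = 0.112063 m3
Vol water = 152 / 1000 = 0.152 m3
Vol sand = 688 / (2.65 * 1000) = 0.259623 m3
Vol gravel = 1164 / (2.70 * 1000) = 0.431111 m3
Total solid + water volume = 0.954797 m3
Air = (1 - 0.954797) * 100 = 4.52%

4.52


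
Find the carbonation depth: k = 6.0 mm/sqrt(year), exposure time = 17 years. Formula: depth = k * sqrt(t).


depth = k * sqrt(t)
= 6.0 * sqrt(17)
= 24.74 mm

24.74


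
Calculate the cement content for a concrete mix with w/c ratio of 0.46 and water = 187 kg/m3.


Cement = water / (w/c)
= 187 / 0.46
= 406.5 kg/m3

406.5


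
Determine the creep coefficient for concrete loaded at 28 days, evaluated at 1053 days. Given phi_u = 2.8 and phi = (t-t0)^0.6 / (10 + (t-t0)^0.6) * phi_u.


dt = 1053 - 28 = 1025
phi = 1025^0.6 / (10 + 1025^0.6) * 2.8
= 2.422

2.422


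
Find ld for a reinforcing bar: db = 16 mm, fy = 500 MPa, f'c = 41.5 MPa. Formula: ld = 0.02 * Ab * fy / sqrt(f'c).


Ab = pi * 16^2 / 4 = 201.062 mm2
ld = 0.02 * 201.062 * 500 / sqrt(41.5)
= 312.1 mm

312.1


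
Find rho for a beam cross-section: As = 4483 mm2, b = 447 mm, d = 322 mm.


rho = As / (b * d)
= 4483 / (447 * 322)
= 0.0311

0.0311


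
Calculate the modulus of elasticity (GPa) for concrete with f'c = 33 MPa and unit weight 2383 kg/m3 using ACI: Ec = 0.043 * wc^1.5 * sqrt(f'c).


Ec = 0.043 * 2383^1.5 * sqrt(33) / 1000
= 28.74 GPa

28.74


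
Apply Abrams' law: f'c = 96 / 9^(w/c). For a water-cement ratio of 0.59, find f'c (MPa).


f'c = 96 / 9^0.59
= 96 / 3.656
= 26.26 MPa

26.26


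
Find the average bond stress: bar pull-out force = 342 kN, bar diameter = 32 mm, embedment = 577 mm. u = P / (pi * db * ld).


u = P / (pi * db * ld)
= 342 * 1000 / (pi * 32 * 577)
= 5.896 MPa

5.896


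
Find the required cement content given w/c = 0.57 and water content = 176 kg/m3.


Cement = water / (w/c)
= 176 / 0.57
= 308.8 kg/m3

308.8


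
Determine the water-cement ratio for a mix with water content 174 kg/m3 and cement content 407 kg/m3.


w/c = water / cement
w/c = 174 / 407 = 0.428

0.428


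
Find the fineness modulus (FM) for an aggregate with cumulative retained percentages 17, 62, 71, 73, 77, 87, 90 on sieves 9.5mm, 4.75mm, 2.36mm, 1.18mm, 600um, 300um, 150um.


FM = sum(cumulative % retained) / 100
= 477 / 100
= 4.77

4.77


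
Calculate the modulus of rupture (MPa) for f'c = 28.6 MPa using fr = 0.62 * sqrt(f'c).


fr = 0.62 * sqrt(28.6)
= 3.316 MPa

3.316


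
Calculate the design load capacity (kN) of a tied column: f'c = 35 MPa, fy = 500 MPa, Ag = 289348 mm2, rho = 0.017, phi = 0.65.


Ast = rho * Ag = 0.017 * 289348 = 4918.916 mm2
phi*Pn = 0.65 * 0.80 * (0.85 * 35 * (289348 - 4918.916) + 500 * 4918.916) / 1000
= 5679.04 kN

5679.04


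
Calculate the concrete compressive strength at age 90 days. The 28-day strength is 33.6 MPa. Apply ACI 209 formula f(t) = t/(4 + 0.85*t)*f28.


f(90) = 90 / (4 + 0.85 * 90) * 33.6
= 90 / 80.5 * 33.6
= 37.57 MPa

37.57


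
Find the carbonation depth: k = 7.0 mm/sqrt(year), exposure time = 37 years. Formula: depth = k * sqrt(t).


depth = k * sqrt(t)
= 7.0 * sqrt(37)
= 42.58 mm

42.58


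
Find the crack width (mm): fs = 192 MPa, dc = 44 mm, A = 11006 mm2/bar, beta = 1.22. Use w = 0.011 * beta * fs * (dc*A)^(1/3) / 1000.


w = 0.011 * beta * fs * (dc * A)^(1/3) / 1000
= 0.011 * 1.22 * 192 * (44 * 11006)^(1/3) / 1000
= 0.202 mm

0.202


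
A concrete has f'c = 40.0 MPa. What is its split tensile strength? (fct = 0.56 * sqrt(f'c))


fct = 0.56 * sqrt(40.0)
= 0.56 * 6.325
= 3.542 MPa

3.542


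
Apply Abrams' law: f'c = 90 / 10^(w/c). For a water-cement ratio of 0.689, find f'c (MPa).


f'c = 90 / 10^0.689
= 90 / 4.887
= 18.42 MPa

18.42


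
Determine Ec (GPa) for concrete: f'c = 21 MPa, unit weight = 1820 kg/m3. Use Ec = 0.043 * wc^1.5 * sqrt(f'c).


Ec = 0.043 * 1820^1.5 * sqrt(21) / 1000
= 15.3 GPa

15.3


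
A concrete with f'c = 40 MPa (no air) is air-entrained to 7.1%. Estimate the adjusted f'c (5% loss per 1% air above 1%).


Strength loss = (7.1 - 1) * 5 = 30.5%
f'c = 40 * (1 - 30.5/100)
= 27.8 MPa

27.8


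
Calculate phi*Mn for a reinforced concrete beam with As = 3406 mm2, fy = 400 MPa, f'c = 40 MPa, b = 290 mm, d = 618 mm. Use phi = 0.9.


a = As * fy / (0.85 * f'c * b)
= 3406 * 400 / (0.85 * 40 * 290)
= 138.1744 mm
Mn = As * fy * (d - a/2) / 10^6
= 747.8388 kN-m
phi*Mn = 0.9 * 747.8388 = 673.05 kN-m

673.05


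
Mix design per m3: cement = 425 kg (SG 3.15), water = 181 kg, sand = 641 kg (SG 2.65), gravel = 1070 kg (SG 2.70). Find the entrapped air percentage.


Vol cement = 425 / (3.15 * 1000) = 0.134921 m3
Vol water = 181 / 1000 = 0.181 m3
Vol sand = 641 / (2.65 * 1000) = 0.241887 m3
Vol gravel = 1070 / (2.70 * 1000) = 0.396296 m3
Total solid + water volume = 0.954104 m3
Air = (1 - 0.954104) * 100 = 4.59%

4.59


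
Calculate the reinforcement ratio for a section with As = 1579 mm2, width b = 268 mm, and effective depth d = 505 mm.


rho = As / (b * d)
= 1579 / (268 * 505)
= 0.0117

0.0117


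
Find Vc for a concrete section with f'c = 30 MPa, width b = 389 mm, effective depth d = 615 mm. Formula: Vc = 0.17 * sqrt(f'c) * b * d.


Vc = 0.17 * sqrt(30) * 389 * 615 / 1000
= 222.76 kN

222.76


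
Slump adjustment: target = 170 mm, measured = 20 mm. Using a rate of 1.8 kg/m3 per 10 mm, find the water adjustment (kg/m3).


Difference = 170 - 20 = 150 mm
Water adjustment = 150 * 1.8 / 10 = 27.0 kg/m3

27.0


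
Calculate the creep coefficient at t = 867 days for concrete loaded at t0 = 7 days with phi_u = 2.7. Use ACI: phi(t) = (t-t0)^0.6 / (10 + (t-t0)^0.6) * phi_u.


dt = 867 - 7 = 860
phi = 860^0.6 / (10 + 860^0.6) * 2.7
= 2.301

2.301


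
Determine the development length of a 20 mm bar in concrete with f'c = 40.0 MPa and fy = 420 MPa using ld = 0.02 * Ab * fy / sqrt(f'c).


Ab = pi * 20^2 / 4 = 314.159 mm2
ld = 0.02 * 314.159 * 420 / sqrt(40.0)
= 417.3 mm

417.3


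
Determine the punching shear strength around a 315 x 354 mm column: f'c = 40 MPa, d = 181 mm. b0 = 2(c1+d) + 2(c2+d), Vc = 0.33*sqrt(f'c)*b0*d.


b0 = 2*(315 + 181) + 2*(354 + 181) = 2062 mm
Vc = 0.33 * sqrt(40) * 2062 * 181 / 1000
= 778.95 kN

778.95


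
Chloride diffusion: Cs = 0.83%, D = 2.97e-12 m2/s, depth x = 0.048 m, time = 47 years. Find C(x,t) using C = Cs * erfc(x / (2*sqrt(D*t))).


t_seconds = 47 * 365.25 * 24 * 3600 = 1483207200.0 s
arg = 0.048 / (2 * sqrt(2.97e-12 * 1483207200.0))
= 0.3616
erfc(0.3616) = 0.6091
C = 0.83 * 0.6091 = 0.5055%

0.5055


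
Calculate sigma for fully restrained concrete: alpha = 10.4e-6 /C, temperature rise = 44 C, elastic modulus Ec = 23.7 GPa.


sigma = alpha * dT * Ec
= 10.4e-6 * 44 * 23.7 * 1000
= 10.845 MPa

10.845


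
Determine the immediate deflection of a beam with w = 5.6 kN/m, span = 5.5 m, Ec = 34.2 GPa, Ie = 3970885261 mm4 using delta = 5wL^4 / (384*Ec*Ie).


Convert: L = 5.5 m = 5500 mm, Ec = 34.2 GPa = 34200 MPa
delta = 5 * 5.6 * 5500^4 / (384 * 34200 * 3970885261)
= 0.49 mm

0.49


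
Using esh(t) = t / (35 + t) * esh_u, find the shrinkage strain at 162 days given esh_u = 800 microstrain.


esh(162) = 162 / (35 + 162) * 800
= 162 / 197 * 800
= 657.9 microstrain

657.9


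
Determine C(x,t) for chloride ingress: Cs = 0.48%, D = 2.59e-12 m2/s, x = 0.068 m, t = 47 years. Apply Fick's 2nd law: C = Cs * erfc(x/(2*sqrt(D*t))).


t_seconds = 47 * 365.25 * 24 * 3600 = 1483207200.0 s
arg = 0.068 / (2 * sqrt(2.59e-12 * 1483207200.0))
= 0.5486
erfc(0.5486) = 0.4379
C = 0.48 * 0.4379 = 0.2102%

0.2102


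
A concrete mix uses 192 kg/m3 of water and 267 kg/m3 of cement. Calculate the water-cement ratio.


w/c = water / cement
w/c = 192 / 267 = 0.719

0.719


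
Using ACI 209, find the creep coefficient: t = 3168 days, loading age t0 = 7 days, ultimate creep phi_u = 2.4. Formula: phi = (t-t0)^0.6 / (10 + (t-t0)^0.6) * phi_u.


dt = 3168 - 7 = 3161
phi = 3161^0.6 / (10 + 3161^0.6) * 2.4
= 2.223

2.223


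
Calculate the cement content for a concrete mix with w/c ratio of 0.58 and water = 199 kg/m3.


Cement = water / (w/c)
= 199 / 0.58
= 343.1 kg/m3

343.1


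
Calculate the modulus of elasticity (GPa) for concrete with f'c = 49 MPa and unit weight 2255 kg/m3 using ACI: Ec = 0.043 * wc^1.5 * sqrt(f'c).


Ec = 0.043 * 2255^1.5 * sqrt(49) / 1000
= 32.23 GPa

32.23


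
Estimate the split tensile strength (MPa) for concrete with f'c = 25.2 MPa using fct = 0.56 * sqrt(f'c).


fct = 0.56 * sqrt(25.2)
= 0.56 * 5.02
= 2.811 MPa

2.811


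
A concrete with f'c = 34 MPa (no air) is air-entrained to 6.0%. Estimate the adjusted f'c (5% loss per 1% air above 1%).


Strength loss = (6.0 - 1) * 5 = 25.0%
f'c = 34 * (1 - 25.0/100)
= 25.5 MPa

25.5


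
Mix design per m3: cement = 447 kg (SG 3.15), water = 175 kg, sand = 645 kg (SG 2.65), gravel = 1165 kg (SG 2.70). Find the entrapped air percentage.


Vol cement = 447 / (3.15 * 1000) = 0.141905 m3
Vol water = 175 / 1000 = 0.175 m3
Vol sand = 645 / (2.65 * 1000) = 0.243396 m3
Vol gravel = 1165 / (2.70 * 1000) = 0.431481 m3
Total solid + water volume = 0.991782 m3
Air = (1 - 0.991782) * 100 = 0.82%

0.82


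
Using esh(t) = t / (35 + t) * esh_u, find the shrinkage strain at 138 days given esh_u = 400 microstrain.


esh(138) = 138 / (35 + 138) * 400
= 138 / 173 * 400
= 319.1 microstrain

319.1


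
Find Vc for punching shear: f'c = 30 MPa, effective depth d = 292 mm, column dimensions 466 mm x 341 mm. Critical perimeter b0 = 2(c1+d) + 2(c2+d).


b0 = 2*(466 + 292) + 2*(341 + 292) = 2782 mm
Vc = 0.33 * sqrt(30) * 2782 * 292 / 1000
= 1468.3 kN

1468.3


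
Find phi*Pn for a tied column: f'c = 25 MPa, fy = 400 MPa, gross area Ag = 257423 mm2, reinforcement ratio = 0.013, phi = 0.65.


Ast = rho * Ag = 0.013 * 257423 = 3346.499 mm2
phi*Pn = 0.65 * 0.80 * (0.85 * 25 * (257423 - 3346.499) + 400 * 3346.499) / 1000
= 3503.62 kN

3503.62


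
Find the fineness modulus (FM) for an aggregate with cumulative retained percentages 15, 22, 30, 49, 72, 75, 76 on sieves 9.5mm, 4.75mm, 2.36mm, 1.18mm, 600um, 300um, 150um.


FM = sum(cumulative % retained) / 100
= 339 / 100
= 3.39

3.39


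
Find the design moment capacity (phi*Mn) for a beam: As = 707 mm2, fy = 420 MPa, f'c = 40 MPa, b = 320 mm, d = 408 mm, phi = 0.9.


a = As * fy / (0.85 * f'c * b)
= 707 * 420 / (0.85 * 40 * 320)
= 27.2923 mm
Mn = As * fy * (d - a/2) / 10^6
= 117.0994 kN-m
phi*Mn = 0.9 * 117.0994 = 105.39 kN-m

105.39


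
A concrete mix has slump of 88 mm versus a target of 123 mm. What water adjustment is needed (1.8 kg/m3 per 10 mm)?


Difference = 123 - 88 = 35 mm
Water adjustment = 35 * 1.8 / 10 = 6.3 kg/m3

6.3


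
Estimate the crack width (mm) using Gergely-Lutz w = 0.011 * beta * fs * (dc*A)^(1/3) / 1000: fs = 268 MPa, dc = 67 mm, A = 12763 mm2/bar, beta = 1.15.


w = 0.011 * beta * fs * (dc * A)^(1/3) / 1000
= 0.011 * 1.15 * 268 * (67 * 12763)^(1/3) / 1000
= 0.322 mm

0.322


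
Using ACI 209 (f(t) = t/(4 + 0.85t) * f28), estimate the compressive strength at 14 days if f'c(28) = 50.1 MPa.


f(14) = 14 / (4 + 0.85 * 14) * 50.1
= 14 / 15.9 * 50.1
= 44.11 MPa

44.11


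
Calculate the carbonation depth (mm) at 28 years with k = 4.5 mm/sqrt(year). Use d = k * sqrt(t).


depth = k * sqrt(t)
= 4.5 * sqrt(28)
= 23.81 mm

23.81


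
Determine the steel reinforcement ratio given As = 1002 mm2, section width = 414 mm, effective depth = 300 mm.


rho = As / (b * d)
= 1002 / (414 * 300)
= 0.0081

0.0081


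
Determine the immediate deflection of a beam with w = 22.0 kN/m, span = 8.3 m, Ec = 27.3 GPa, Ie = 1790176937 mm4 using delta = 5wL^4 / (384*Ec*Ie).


Convert: L = 8.3 m = 8300 mm, Ec = 27.3 GPa = 27300 MPa
delta = 5 * 22.0 * 8300^4 / (384 * 27300 * 1790176937)
= 27.82 mm

27.82


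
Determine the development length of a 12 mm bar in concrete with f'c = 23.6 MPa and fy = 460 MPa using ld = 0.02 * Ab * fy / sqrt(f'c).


Ab = pi * 12^2 / 4 = 113.097 mm2
ld = 0.02 * 113.097 * 460 / sqrt(23.6)
= 214.2 mm

214.2


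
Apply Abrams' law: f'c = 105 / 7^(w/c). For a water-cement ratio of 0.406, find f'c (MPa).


f'c = 105 / 7^0.406
= 105 / 2.203
= 47.65 MPa

47.65


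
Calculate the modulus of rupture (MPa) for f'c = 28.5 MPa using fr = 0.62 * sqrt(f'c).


fr = 0.62 * sqrt(28.5)
= 3.31 MPa

3.31


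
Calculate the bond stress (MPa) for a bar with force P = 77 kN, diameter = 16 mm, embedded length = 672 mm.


u = P / (pi * db * ld)
= 77 * 1000 / (pi * 16 * 672)
= 2.28 MPa

2.28


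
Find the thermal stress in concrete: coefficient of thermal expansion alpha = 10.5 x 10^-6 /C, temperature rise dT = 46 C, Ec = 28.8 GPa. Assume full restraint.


sigma = alpha * dT * Ec
= 10.5e-6 * 46 * 28.8 * 1000
= 13.91 MPa

13.91


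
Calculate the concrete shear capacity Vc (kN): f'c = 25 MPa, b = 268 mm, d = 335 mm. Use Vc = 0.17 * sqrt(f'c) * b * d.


Vc = 0.17 * sqrt(25) * 268 * 335 / 1000
= 76.31 kN

76.31


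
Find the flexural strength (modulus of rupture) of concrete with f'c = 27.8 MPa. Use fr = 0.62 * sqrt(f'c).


fr = 0.62 * sqrt(27.8)
= 3.269 MPa

3.269


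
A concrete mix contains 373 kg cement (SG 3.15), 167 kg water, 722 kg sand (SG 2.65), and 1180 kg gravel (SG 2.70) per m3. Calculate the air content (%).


Vol cement = 373 / (3.15 * 1000) = 0.118413 m3
Vol water = 167 / 1000 = 0.167 m3
Vol sand = 722 / (2.65 * 1000) = 0.272453 m3
Vol gravel = 1180 / (2.70 * 1000) = 0.437037 m3
Total solid + water volume = 0.994903 m3
Air = (1 - 0.994903) * 100 = 0.51%

0.51


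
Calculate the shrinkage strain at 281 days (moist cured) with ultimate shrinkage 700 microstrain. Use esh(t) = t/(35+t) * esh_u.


esh(281) = 281 / (35 + 281) * 700
= 281 / 316 * 700
= 622.5 microstrain

622.5


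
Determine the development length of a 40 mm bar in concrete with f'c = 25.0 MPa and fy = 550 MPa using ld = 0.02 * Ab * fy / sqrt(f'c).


Ab = pi * 40^2 / 4 = 1256.637 mm2
ld = 0.02 * 1256.637 * 550 / sqrt(25.0)
= 2764.6 mm

2764.6


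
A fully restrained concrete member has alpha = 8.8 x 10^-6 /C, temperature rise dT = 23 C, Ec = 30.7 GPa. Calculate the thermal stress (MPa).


sigma = alpha * dT * Ec
= 8.8e-6 * 23 * 30.7 * 1000
= 6.214 MPa

6.214


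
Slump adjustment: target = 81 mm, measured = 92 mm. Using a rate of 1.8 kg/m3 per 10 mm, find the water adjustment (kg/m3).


Difference = 81 - 92 = -11 mm
Water adjustment = -11 * 1.8 / 10 = -2.0 kg/m3

-2.0


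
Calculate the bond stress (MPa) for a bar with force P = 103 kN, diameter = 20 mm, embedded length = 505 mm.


u = P / (pi * db * ld)
= 103 * 1000 / (pi * 20 * 505)
= 3.246 MPa

3.246


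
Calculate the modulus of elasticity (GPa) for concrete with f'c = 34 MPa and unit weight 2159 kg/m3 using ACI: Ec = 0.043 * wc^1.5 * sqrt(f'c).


Ec = 0.043 * 2159^1.5 * sqrt(34) / 1000
= 25.15 GPa

25.15


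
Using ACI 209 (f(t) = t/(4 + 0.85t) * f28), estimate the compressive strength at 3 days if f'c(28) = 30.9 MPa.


f(3) = 3 / (4 + 0.85 * 3) * 30.9
= 3 / 6.55 * 30.9
= 14.15 MPa

14.15


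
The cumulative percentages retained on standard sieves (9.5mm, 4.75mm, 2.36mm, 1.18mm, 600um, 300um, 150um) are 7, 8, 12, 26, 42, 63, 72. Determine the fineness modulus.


FM = sum(cumulative % retained) / 100
= 230 / 100
= 2.3

2.3


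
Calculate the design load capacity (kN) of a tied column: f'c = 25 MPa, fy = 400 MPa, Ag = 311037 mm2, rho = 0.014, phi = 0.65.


Ast = rho * Ag = 0.014 * 311037 = 4354.518 mm2
phi*Pn = 0.65 * 0.80 * (0.85 * 25 * (311037 - 4354.518) + 400 * 4354.518) / 1000
= 4294.58 kN

4294.58


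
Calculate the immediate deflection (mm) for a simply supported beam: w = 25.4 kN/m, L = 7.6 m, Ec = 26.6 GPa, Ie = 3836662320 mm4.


Convert: L = 7.6 m = 7600 mm, Ec = 26.6 GPa = 26600 MPa
delta = 5 * 25.4 * 7600^4 / (384 * 26600 * 3836662320)
= 10.81 mm

10.81


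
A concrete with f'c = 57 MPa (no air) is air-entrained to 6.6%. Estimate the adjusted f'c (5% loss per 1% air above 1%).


Strength loss = (6.6 - 1) * 5 = 28.0%
f'c = 57 * (1 - 28.0/100)
= 41.04 MPa

41.04


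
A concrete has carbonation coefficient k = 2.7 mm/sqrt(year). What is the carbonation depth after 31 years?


depth = k * sqrt(t)
= 2.7 * sqrt(31)
= 15.03 mm

15.03


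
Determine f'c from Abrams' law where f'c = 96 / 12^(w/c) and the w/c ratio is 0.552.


f'c = 96 / 12^0.552
= 96 / 3.942
= 24.35 MPa

24.35


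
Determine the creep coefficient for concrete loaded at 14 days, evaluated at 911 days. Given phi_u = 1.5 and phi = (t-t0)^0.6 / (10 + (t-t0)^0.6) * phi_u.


dt = 911 - 14 = 897
phi = 897^0.6 / (10 + 897^0.6) * 1.5
= 1.283

1.283


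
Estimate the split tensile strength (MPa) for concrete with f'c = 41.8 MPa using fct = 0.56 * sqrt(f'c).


fct = 0.56 * sqrt(41.8)
= 0.56 * 6.465
= 3.621 MPa

3.621


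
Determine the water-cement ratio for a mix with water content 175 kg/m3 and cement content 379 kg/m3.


w/c = water / cement
w/c = 175 / 379 = 0.462

0.462


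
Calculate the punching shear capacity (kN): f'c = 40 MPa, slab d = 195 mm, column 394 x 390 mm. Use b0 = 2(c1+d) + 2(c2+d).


b0 = 2*(394 + 195) + 2*(390 + 195) = 2348 mm
Vc = 0.33 * sqrt(40) * 2348 * 195 / 1000
= 955.6 kN

955.6


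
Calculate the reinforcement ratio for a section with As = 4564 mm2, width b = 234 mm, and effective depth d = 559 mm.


rho = As / (b * d)
= 4564 / (234 * 559)
= 0.0349

0.0349


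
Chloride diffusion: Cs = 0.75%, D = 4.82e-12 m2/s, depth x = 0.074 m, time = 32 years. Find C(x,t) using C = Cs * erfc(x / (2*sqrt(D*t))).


t_seconds = 32 * 365.25 * 24 * 3600 = 1009843200.0 s
arg = 0.074 / (2 * sqrt(4.82e-12 * 1009843200.0))
= 0.5303
erfc(0.5303) = 0.4532
C = 0.75 * 0.4532 = 0.3399%

0.3399


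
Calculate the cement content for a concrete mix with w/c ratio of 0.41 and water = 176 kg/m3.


Cement = water / (w/c)
= 176 / 0.41
= 429.3 kg/m3

429.3


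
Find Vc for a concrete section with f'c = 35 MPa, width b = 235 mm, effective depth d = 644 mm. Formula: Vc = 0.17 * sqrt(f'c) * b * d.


Vc = 0.17 * sqrt(35) * 235 * 644 / 1000
= 152.21 kN

152.21


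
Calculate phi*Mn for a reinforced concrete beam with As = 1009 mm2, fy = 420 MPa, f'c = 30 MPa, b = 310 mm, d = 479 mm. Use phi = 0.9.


a = As * fy / (0.85 * f'c * b)
= 1009 * 420 / (0.85 * 30 * 310)
= 53.6091 mm
Mn = As * fy * (d - a/2) / 10^6
= 191.6314 kN-m
phi*Mn = 0.9 * 191.6314 = 172.47 kN-m

172.47


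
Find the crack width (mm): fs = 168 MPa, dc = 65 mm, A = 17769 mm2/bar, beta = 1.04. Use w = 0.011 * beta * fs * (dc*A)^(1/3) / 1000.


w = 0.011 * beta * fs * (dc * A)^(1/3) / 1000
= 0.011 * 1.04 * 168 * (65 * 17769)^(1/3) / 1000
= 0.202 mm

0.202


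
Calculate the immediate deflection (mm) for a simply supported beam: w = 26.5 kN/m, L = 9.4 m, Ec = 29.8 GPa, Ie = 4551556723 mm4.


Convert: L = 9.4 m = 9400 mm, Ec = 29.8 GPa = 29800 MPa
delta = 5 * 26.5 * 9400^4 / (384 * 29800 * 4551556723)
= 19.86 mm

19.86


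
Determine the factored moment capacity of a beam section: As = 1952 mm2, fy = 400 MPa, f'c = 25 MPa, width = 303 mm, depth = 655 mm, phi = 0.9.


a = As * fy / (0.85 * f'c * b)
= 1952 * 400 / (0.85 * 25 * 303)
= 121.2658 mm
Mn = As * fy * (d - a/2) / 10^6
= 464.0818 kN-m
phi*Mn = 0.9 * 464.0818 = 417.67 kN-m

417.67


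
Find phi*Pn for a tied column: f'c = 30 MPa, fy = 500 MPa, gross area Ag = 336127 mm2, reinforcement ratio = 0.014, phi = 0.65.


Ast = rho * Ag = 0.014 * 336127 = 4705.778 mm2
phi*Pn = 0.65 * 0.80 * (0.85 * 30 * (336127 - 4705.778) + 500 * 4705.778) / 1000
= 5618.15 kN

5618.15


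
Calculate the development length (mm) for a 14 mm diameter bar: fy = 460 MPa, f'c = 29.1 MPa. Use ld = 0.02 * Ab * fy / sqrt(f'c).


Ab = pi * 14^2 / 4 = 153.938 mm2
ld = 0.02 * 153.938 * 460 / sqrt(29.1)
= 262.5 mm

262.5


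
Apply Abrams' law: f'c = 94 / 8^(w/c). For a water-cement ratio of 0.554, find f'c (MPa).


f'c = 94 / 8^0.554
= 94 / 3.165
= 29.7 MPa

29.7


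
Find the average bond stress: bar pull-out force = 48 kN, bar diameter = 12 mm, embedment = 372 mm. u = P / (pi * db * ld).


u = P / (pi * db * ld)
= 48 * 1000 / (pi * 12 * 372)
= 3.423 MPa

3.423


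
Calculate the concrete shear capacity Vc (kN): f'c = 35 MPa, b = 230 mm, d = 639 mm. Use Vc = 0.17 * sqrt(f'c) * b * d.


Vc = 0.17 * sqrt(35) * 230 * 639 / 1000
= 147.81 kN

147.81


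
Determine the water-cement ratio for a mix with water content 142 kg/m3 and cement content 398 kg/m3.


w/c = water / cement
w/c = 142 / 398 = 0.357

0.357


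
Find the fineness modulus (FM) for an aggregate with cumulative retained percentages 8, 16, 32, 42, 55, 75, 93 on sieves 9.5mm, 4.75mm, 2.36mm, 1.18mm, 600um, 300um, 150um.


FM = sum(cumulative % retained) / 100
= 321 / 100
= 3.21

3.21


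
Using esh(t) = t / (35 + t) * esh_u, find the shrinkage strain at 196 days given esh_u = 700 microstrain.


esh(196) = 196 / (35 + 196) * 700
= 196 / 231 * 700
= 593.9 microstrain

593.9


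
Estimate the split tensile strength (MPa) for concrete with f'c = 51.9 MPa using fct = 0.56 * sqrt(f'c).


fct = 0.56 * sqrt(51.9)
= 0.56 * 7.204
= 4.034 MPa

4.034


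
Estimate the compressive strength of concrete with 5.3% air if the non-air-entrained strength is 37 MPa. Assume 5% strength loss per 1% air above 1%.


Strength loss = (5.3 - 1) * 5 = 21.5%
f'c = 37 * (1 - 21.5/100)
= 29.05 MPa

29.05


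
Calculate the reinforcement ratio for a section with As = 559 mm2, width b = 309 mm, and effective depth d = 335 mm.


rho = As / (b * d)
= 559 / (309 * 335)
= 0.0054

0.0054


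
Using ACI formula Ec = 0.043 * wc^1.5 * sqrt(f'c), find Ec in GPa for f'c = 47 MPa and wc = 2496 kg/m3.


Ec = 0.043 * 2496^1.5 * sqrt(47) / 1000
= 36.76 GPa

36.76


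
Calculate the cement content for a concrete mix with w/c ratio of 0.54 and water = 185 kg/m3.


Cement = water / (w/c)
= 185 / 0.54
= 342.6 kg/m3

342.6


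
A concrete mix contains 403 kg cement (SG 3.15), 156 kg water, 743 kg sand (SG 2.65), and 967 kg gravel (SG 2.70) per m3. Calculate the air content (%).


Vol cement = 403 / (3.15 * 1000) = 0.127937 m3
Vol water = 156 / 1000 = 0.156 m3
Vol sand = 743 / (2.65 * 1000) = 0.280377 m3
Vol gravel = 967 / (2.70 * 1000) = 0.358148 m3
Total solid + water volume = 0.922462 m3
Air = (1 - 0.922462) * 100 = 7.75%

7.75


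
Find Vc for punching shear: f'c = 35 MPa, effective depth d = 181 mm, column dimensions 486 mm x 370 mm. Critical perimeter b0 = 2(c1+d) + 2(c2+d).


b0 = 2*(486 + 181) + 2*(370 + 181) = 2436 mm
Vc = 0.33 * sqrt(35) * 2436 * 181 / 1000
= 860.8 kN

860.8


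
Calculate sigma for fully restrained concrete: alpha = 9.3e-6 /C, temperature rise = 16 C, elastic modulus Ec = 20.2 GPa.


sigma = alpha * dT * Ec
= 9.3e-6 * 16 * 20.2 * 1000
= 3.006 MPa

3.006


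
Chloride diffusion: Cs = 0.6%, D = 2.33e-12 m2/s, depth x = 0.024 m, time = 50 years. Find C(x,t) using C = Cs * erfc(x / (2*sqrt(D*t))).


t_seconds = 50 * 365.25 * 24 * 3600 = 1577880000.0 s
arg = 0.024 / (2 * sqrt(2.33e-12 * 1577880000.0))
= 0.1979
erfc(0.1979) = 0.7796
C = 0.6 * 0.7796 = 0.4677%

0.4677


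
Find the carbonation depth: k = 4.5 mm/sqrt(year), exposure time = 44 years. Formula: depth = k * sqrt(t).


depth = k * sqrt(t)
= 4.5 * sqrt(44)
= 29.85 mm

29.85


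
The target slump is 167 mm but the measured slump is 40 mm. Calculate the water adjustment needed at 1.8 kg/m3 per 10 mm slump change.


Difference = 167 - 40 = 127 mm
Water adjustment = 127 * 1.8 / 10 = 22.9 kg/m3

22.9


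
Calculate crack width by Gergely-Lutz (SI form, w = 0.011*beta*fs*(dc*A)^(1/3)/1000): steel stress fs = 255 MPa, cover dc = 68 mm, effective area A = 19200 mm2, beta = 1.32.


w = 0.011 * beta * fs * (dc * A)^(1/3) / 1000
= 0.011 * 1.32 * 255 * (68 * 19200)^(1/3) / 1000
= 0.405 mm

0.405


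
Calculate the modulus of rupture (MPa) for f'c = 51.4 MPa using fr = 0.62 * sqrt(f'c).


fr = 0.62 * sqrt(51.4)
= 4.445 MPa

4.445


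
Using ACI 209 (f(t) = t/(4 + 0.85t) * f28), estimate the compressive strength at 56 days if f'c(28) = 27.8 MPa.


f(56) = 56 / (4 + 0.85 * 56) * 27.8
= 56 / 51.6 * 27.8
= 30.17 MPa

30.17


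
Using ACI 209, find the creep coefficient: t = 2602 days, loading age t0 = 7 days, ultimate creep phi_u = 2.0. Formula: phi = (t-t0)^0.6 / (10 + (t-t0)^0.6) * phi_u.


dt = 2602 - 7 = 2595
phi = 2595^0.6 / (10 + 2595^0.6) * 2.0
= 1.836

1.836


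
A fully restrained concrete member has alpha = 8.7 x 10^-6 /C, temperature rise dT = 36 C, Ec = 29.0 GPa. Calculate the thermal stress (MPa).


sigma = alpha * dT * Ec
= 8.7e-6 * 36 * 29.0 * 1000
= 9.083 MPa

9.083


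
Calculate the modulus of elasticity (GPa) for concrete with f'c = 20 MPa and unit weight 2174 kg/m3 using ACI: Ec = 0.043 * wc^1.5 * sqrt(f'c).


Ec = 0.043 * 2174^1.5 * sqrt(20) / 1000
= 19.49 GPa

19.49


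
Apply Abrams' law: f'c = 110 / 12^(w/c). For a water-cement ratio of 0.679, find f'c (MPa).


f'c = 110 / 12^0.679
= 110 / 5.405
= 20.35 MPa

20.35


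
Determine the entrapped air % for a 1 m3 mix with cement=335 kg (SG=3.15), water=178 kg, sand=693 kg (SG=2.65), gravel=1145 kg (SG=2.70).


Vol cement = 335 / (3.15 * 1000) = 0.106349 m3
Vol water = 178 / 1000 = 0.178 m3
Vol sand = 693 / (2.65 * 1000) = 0.261509 m3
Vol gravel = 1145 / (2.70 * 1000) = 0.424074 m3
Total solid + water volume = 0.969933 m3
Air = (1 - 0.969933) * 100 = 3.01%

3.01


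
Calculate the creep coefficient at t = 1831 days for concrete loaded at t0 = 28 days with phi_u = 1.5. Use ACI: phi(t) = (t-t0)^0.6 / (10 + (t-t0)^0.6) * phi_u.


dt = 1831 - 28 = 1803
phi = 1803^0.6 / (10 + 1803^0.6) * 1.5
= 1.35

1.35


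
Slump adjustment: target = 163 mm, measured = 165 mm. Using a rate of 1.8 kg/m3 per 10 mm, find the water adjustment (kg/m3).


Difference = 163 - 165 = -2 mm
Water adjustment = -2 * 1.8 / 10 = -0.4 kg/m3

-0.4


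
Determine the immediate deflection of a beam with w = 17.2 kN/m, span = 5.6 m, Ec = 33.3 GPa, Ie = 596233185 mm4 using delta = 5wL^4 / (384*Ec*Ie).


Convert: L = 5.6 m = 5600 mm, Ec = 33.3 GPa = 33300 MPa
delta = 5 * 17.2 * 5600^4 / (384 * 33300 * 596233185)
= 11.09 mm

11.09


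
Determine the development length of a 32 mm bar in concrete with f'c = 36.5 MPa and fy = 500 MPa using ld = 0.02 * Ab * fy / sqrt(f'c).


Ab = pi * 32^2 / 4 = 804.248 mm2
ld = 0.02 * 804.248 * 500 / sqrt(36.5)
= 1331.2 mm

1331.2


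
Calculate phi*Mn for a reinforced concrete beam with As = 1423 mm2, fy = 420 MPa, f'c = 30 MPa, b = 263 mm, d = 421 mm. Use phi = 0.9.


a = As * fy / (0.85 * f'c * b)
= 1423 * 420 / (0.85 * 30 * 263)
= 89.1165 mm
Mn = As * fy * (d - a/2) / 10^6
= 224.9842 kN-m
phi*Mn = 0.9 * 224.9842 = 202.49 kN-m

202.49


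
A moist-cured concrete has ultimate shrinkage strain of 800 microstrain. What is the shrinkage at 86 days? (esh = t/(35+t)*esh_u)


esh(86) = 86 / (35 + 86) * 800
= 86 / 121 * 800
= 568.6 microstrain

568.6


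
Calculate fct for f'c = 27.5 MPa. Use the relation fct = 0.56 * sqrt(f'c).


fct = 0.56 * sqrt(27.5)
= 0.56 * 5.244
= 2.937 MPa

2.937


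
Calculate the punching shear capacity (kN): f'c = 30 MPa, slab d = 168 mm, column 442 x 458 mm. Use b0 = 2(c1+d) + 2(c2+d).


b0 = 2*(442 + 168) + 2*(458 + 168) = 2472 mm
Vc = 0.33 * sqrt(30) * 2472 * 168 / 1000
= 750.64 kN

750.64


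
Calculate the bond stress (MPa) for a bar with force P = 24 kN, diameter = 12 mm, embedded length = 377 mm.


u = P / (pi * db * ld)
= 24 * 1000 / (pi * 12 * 377)
= 1.689 MPa

1.689


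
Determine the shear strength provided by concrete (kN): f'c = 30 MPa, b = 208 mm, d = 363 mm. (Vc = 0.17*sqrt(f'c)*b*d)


Vc = 0.17 * sqrt(30) * 208 * 363 / 1000
= 70.3 kN

70.3


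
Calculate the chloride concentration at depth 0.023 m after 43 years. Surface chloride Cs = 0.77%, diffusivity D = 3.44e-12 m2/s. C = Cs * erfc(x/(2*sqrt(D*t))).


t_seconds = 43 * 365.25 * 24 * 3600 = 1356976800.0 s
arg = 0.023 / (2 * sqrt(3.44e-12 * 1356976800.0))
= 0.1683
erfc(0.1683) = 0.8119
C = 0.77 * 0.8119 = 0.6251%

0.6251


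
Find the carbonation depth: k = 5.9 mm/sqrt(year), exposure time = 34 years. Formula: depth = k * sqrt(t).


depth = k * sqrt(t)
= 5.9 * sqrt(34)
= 34.4 mm

34.4


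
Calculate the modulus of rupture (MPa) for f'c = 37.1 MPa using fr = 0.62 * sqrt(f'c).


fr = 0.62 * sqrt(37.1)
= 3.776 MPa

3.776


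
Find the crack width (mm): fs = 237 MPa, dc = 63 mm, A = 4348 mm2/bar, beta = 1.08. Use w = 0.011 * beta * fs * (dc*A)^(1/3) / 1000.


w = 0.011 * beta * fs * (dc * A)^(1/3) / 1000
= 0.011 * 1.08 * 237 * (63 * 4348)^(1/3) / 1000
= 0.183 mm

0.183


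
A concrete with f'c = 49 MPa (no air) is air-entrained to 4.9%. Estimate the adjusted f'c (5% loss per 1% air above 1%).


Strength loss = (4.9 - 1) * 5 = 19.5%
f'c = 49 * (1 - 19.5/100)
= 39.45 MPa

39.45


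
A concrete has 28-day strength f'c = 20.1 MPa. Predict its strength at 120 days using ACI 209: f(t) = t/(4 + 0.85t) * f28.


f(120) = 120 / (4 + 0.85 * 120) * 20.1
= 120 / 106.0 * 20.1
= 22.75 MPa

22.75


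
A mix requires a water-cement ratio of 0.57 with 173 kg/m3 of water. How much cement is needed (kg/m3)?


Cement = water / (w/c)
= 173 / 0.57
= 303.5 kg/m3

303.5
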